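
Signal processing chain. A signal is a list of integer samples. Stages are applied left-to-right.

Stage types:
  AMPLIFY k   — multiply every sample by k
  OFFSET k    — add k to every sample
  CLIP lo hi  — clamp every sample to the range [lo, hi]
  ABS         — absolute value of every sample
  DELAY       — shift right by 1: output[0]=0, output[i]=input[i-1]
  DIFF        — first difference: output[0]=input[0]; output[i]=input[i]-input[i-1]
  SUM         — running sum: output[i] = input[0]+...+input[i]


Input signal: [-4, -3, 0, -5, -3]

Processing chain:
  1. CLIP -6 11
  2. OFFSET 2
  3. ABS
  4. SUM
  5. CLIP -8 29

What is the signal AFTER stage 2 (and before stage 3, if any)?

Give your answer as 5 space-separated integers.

Input: [-4, -3, 0, -5, -3]
Stage 1 (CLIP -6 11): clip(-4,-6,11)=-4, clip(-3,-6,11)=-3, clip(0,-6,11)=0, clip(-5,-6,11)=-5, clip(-3,-6,11)=-3 -> [-4, -3, 0, -5, -3]
Stage 2 (OFFSET 2): -4+2=-2, -3+2=-1, 0+2=2, -5+2=-3, -3+2=-1 -> [-2, -1, 2, -3, -1]

Answer: -2 -1 2 -3 -1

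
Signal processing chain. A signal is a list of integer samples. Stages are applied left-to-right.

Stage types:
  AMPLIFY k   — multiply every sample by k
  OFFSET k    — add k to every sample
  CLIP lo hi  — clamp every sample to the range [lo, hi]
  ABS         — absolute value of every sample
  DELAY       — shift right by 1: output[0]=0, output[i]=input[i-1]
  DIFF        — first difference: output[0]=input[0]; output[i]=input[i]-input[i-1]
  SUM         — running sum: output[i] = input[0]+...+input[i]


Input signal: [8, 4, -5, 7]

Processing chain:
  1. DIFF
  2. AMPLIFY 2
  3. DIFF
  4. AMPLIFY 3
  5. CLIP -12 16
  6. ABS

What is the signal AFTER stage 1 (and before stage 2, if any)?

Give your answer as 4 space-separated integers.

Answer: 8 -4 -9 12

Derivation:
Input: [8, 4, -5, 7]
Stage 1 (DIFF): s[0]=8, 4-8=-4, -5-4=-9, 7--5=12 -> [8, -4, -9, 12]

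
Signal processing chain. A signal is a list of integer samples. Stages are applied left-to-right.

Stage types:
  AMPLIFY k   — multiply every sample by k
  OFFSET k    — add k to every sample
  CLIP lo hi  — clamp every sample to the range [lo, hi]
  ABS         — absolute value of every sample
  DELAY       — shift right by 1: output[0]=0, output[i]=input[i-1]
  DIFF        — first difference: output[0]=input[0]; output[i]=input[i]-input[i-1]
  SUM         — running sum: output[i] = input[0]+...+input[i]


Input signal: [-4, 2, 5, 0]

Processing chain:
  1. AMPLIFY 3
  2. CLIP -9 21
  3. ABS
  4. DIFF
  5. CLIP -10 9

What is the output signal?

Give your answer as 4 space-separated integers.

Input: [-4, 2, 5, 0]
Stage 1 (AMPLIFY 3): -4*3=-12, 2*3=6, 5*3=15, 0*3=0 -> [-12, 6, 15, 0]
Stage 2 (CLIP -9 21): clip(-12,-9,21)=-9, clip(6,-9,21)=6, clip(15,-9,21)=15, clip(0,-9,21)=0 -> [-9, 6, 15, 0]
Stage 3 (ABS): |-9|=9, |6|=6, |15|=15, |0|=0 -> [9, 6, 15, 0]
Stage 4 (DIFF): s[0]=9, 6-9=-3, 15-6=9, 0-15=-15 -> [9, -3, 9, -15]
Stage 5 (CLIP -10 9): clip(9,-10,9)=9, clip(-3,-10,9)=-3, clip(9,-10,9)=9, clip(-15,-10,9)=-10 -> [9, -3, 9, -10]

Answer: 9 -3 9 -10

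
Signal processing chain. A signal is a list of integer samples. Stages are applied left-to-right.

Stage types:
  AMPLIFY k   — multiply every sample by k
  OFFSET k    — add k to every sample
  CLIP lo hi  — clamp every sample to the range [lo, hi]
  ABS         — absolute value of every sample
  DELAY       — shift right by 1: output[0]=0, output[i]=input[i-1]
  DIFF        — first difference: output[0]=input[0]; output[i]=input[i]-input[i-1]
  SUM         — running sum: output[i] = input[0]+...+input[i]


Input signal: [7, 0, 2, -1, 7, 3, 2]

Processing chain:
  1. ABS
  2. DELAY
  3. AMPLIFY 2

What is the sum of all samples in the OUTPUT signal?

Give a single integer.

Input: [7, 0, 2, -1, 7, 3, 2]
Stage 1 (ABS): |7|=7, |0|=0, |2|=2, |-1|=1, |7|=7, |3|=3, |2|=2 -> [7, 0, 2, 1, 7, 3, 2]
Stage 2 (DELAY): [0, 7, 0, 2, 1, 7, 3] = [0, 7, 0, 2, 1, 7, 3] -> [0, 7, 0, 2, 1, 7, 3]
Stage 3 (AMPLIFY 2): 0*2=0, 7*2=14, 0*2=0, 2*2=4, 1*2=2, 7*2=14, 3*2=6 -> [0, 14, 0, 4, 2, 14, 6]
Output sum: 40

Answer: 40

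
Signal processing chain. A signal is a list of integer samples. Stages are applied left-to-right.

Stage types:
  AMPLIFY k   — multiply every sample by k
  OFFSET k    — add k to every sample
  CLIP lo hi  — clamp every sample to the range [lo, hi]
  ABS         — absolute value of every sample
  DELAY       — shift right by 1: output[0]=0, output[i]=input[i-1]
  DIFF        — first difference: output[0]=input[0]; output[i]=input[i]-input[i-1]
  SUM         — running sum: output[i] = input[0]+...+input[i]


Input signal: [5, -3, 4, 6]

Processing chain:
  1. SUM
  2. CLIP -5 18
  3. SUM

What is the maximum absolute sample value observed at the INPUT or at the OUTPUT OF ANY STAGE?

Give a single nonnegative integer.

Answer: 25

Derivation:
Input: [5, -3, 4, 6] (max |s|=6)
Stage 1 (SUM): sum[0..0]=5, sum[0..1]=2, sum[0..2]=6, sum[0..3]=12 -> [5, 2, 6, 12] (max |s|=12)
Stage 2 (CLIP -5 18): clip(5,-5,18)=5, clip(2,-5,18)=2, clip(6,-5,18)=6, clip(12,-5,18)=12 -> [5, 2, 6, 12] (max |s|=12)
Stage 3 (SUM): sum[0..0]=5, sum[0..1]=7, sum[0..2]=13, sum[0..3]=25 -> [5, 7, 13, 25] (max |s|=25)
Overall max amplitude: 25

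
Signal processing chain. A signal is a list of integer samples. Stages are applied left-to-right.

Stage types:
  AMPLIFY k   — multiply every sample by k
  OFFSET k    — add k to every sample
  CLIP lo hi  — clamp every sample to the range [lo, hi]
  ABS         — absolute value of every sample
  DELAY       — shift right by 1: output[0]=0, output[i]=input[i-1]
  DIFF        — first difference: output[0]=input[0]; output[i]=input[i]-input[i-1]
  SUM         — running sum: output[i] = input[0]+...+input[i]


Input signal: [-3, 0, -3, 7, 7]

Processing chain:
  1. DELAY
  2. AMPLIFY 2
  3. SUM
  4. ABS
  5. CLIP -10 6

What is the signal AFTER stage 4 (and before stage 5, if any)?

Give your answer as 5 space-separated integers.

Input: [-3, 0, -3, 7, 7]
Stage 1 (DELAY): [0, -3, 0, -3, 7] = [0, -3, 0, -3, 7] -> [0, -3, 0, -3, 7]
Stage 2 (AMPLIFY 2): 0*2=0, -3*2=-6, 0*2=0, -3*2=-6, 7*2=14 -> [0, -6, 0, -6, 14]
Stage 3 (SUM): sum[0..0]=0, sum[0..1]=-6, sum[0..2]=-6, sum[0..3]=-12, sum[0..4]=2 -> [0, -6, -6, -12, 2]
Stage 4 (ABS): |0|=0, |-6|=6, |-6|=6, |-12|=12, |2|=2 -> [0, 6, 6, 12, 2]

Answer: 0 6 6 12 2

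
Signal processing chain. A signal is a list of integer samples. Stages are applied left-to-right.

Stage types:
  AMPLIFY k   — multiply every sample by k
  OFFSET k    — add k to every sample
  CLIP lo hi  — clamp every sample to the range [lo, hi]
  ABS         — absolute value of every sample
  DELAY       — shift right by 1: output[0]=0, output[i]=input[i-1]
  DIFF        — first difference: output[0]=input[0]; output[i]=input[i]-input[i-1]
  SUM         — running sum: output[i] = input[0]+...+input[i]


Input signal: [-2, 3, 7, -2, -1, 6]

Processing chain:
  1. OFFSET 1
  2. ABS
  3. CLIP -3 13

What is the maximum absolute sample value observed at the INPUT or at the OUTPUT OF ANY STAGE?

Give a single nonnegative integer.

Answer: 8

Derivation:
Input: [-2, 3, 7, -2, -1, 6] (max |s|=7)
Stage 1 (OFFSET 1): -2+1=-1, 3+1=4, 7+1=8, -2+1=-1, -1+1=0, 6+1=7 -> [-1, 4, 8, -1, 0, 7] (max |s|=8)
Stage 2 (ABS): |-1|=1, |4|=4, |8|=8, |-1|=1, |0|=0, |7|=7 -> [1, 4, 8, 1, 0, 7] (max |s|=8)
Stage 3 (CLIP -3 13): clip(1,-3,13)=1, clip(4,-3,13)=4, clip(8,-3,13)=8, clip(1,-3,13)=1, clip(0,-3,13)=0, clip(7,-3,13)=7 -> [1, 4, 8, 1, 0, 7] (max |s|=8)
Overall max amplitude: 8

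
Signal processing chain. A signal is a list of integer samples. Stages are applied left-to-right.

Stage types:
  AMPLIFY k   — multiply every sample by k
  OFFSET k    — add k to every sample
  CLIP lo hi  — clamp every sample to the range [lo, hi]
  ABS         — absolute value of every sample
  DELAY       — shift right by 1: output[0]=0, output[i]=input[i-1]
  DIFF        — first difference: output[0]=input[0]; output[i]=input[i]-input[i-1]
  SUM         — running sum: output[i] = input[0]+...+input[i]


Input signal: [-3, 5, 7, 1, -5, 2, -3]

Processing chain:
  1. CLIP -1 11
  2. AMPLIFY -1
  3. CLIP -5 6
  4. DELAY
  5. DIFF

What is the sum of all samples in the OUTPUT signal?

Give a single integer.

Input: [-3, 5, 7, 1, -5, 2, -3]
Stage 1 (CLIP -1 11): clip(-3,-1,11)=-1, clip(5,-1,11)=5, clip(7,-1,11)=7, clip(1,-1,11)=1, clip(-5,-1,11)=-1, clip(2,-1,11)=2, clip(-3,-1,11)=-1 -> [-1, 5, 7, 1, -1, 2, -1]
Stage 2 (AMPLIFY -1): -1*-1=1, 5*-1=-5, 7*-1=-7, 1*-1=-1, -1*-1=1, 2*-1=-2, -1*-1=1 -> [1, -5, -7, -1, 1, -2, 1]
Stage 3 (CLIP -5 6): clip(1,-5,6)=1, clip(-5,-5,6)=-5, clip(-7,-5,6)=-5, clip(-1,-5,6)=-1, clip(1,-5,6)=1, clip(-2,-5,6)=-2, clip(1,-5,6)=1 -> [1, -5, -5, -1, 1, -2, 1]
Stage 4 (DELAY): [0, 1, -5, -5, -1, 1, -2] = [0, 1, -5, -5, -1, 1, -2] -> [0, 1, -5, -5, -1, 1, -2]
Stage 5 (DIFF): s[0]=0, 1-0=1, -5-1=-6, -5--5=0, -1--5=4, 1--1=2, -2-1=-3 -> [0, 1, -6, 0, 4, 2, -3]
Output sum: -2

Answer: -2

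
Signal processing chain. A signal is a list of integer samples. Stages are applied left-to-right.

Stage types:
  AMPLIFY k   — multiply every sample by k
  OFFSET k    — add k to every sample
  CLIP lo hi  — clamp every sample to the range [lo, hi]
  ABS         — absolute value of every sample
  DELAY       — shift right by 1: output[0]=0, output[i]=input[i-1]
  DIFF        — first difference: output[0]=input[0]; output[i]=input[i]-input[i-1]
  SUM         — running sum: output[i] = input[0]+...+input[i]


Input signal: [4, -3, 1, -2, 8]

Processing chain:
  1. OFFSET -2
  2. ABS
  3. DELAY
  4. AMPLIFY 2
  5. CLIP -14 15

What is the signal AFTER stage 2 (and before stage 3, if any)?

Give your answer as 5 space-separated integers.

Input: [4, -3, 1, -2, 8]
Stage 1 (OFFSET -2): 4+-2=2, -3+-2=-5, 1+-2=-1, -2+-2=-4, 8+-2=6 -> [2, -5, -1, -4, 6]
Stage 2 (ABS): |2|=2, |-5|=5, |-1|=1, |-4|=4, |6|=6 -> [2, 5, 1, 4, 6]

Answer: 2 5 1 4 6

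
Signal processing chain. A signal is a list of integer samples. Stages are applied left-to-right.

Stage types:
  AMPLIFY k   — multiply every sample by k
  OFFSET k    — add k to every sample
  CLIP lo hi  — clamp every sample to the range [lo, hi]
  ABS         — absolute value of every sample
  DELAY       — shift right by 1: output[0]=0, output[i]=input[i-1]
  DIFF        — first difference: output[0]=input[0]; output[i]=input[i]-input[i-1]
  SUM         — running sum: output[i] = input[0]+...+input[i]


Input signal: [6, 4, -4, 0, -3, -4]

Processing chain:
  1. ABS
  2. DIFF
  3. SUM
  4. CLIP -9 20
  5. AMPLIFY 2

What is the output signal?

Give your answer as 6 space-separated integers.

Input: [6, 4, -4, 0, -3, -4]
Stage 1 (ABS): |6|=6, |4|=4, |-4|=4, |0|=0, |-3|=3, |-4|=4 -> [6, 4, 4, 0, 3, 4]
Stage 2 (DIFF): s[0]=6, 4-6=-2, 4-4=0, 0-4=-4, 3-0=3, 4-3=1 -> [6, -2, 0, -4, 3, 1]
Stage 3 (SUM): sum[0..0]=6, sum[0..1]=4, sum[0..2]=4, sum[0..3]=0, sum[0..4]=3, sum[0..5]=4 -> [6, 4, 4, 0, 3, 4]
Stage 4 (CLIP -9 20): clip(6,-9,20)=6, clip(4,-9,20)=4, clip(4,-9,20)=4, clip(0,-9,20)=0, clip(3,-9,20)=3, clip(4,-9,20)=4 -> [6, 4, 4, 0, 3, 4]
Stage 5 (AMPLIFY 2): 6*2=12, 4*2=8, 4*2=8, 0*2=0, 3*2=6, 4*2=8 -> [12, 8, 8, 0, 6, 8]

Answer: 12 8 8 0 6 8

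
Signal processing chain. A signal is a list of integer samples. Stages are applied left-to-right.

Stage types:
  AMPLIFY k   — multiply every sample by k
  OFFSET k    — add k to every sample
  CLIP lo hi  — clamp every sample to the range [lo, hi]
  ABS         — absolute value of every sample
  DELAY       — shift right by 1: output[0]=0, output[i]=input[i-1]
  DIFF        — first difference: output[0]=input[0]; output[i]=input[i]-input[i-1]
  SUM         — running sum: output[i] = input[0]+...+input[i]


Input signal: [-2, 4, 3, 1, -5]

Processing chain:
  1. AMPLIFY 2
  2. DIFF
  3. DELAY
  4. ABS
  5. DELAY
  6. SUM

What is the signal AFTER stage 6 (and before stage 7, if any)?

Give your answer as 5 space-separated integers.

Input: [-2, 4, 3, 1, -5]
Stage 1 (AMPLIFY 2): -2*2=-4, 4*2=8, 3*2=6, 1*2=2, -5*2=-10 -> [-4, 8, 6, 2, -10]
Stage 2 (DIFF): s[0]=-4, 8--4=12, 6-8=-2, 2-6=-4, -10-2=-12 -> [-4, 12, -2, -4, -12]
Stage 3 (DELAY): [0, -4, 12, -2, -4] = [0, -4, 12, -2, -4] -> [0, -4, 12, -2, -4]
Stage 4 (ABS): |0|=0, |-4|=4, |12|=12, |-2|=2, |-4|=4 -> [0, 4, 12, 2, 4]
Stage 5 (DELAY): [0, 0, 4, 12, 2] = [0, 0, 4, 12, 2] -> [0, 0, 4, 12, 2]
Stage 6 (SUM): sum[0..0]=0, sum[0..1]=0, sum[0..2]=4, sum[0..3]=16, sum[0..4]=18 -> [0, 0, 4, 16, 18]

Answer: 0 0 4 16 18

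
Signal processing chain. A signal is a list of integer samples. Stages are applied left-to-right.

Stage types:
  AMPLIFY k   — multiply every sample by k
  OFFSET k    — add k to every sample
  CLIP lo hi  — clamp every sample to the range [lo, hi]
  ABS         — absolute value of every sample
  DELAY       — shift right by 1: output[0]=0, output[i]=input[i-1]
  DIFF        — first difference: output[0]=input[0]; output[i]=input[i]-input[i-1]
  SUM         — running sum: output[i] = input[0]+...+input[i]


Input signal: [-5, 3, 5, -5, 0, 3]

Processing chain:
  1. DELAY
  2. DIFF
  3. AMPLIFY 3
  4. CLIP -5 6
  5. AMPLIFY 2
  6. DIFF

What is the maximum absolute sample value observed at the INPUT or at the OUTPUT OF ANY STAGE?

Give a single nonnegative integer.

Answer: 30

Derivation:
Input: [-5, 3, 5, -5, 0, 3] (max |s|=5)
Stage 1 (DELAY): [0, -5, 3, 5, -5, 0] = [0, -5, 3, 5, -5, 0] -> [0, -5, 3, 5, -5, 0] (max |s|=5)
Stage 2 (DIFF): s[0]=0, -5-0=-5, 3--5=8, 5-3=2, -5-5=-10, 0--5=5 -> [0, -5, 8, 2, -10, 5] (max |s|=10)
Stage 3 (AMPLIFY 3): 0*3=0, -5*3=-15, 8*3=24, 2*3=6, -10*3=-30, 5*3=15 -> [0, -15, 24, 6, -30, 15] (max |s|=30)
Stage 4 (CLIP -5 6): clip(0,-5,6)=0, clip(-15,-5,6)=-5, clip(24,-5,6)=6, clip(6,-5,6)=6, clip(-30,-5,6)=-5, clip(15,-5,6)=6 -> [0, -5, 6, 6, -5, 6] (max |s|=6)
Stage 5 (AMPLIFY 2): 0*2=0, -5*2=-10, 6*2=12, 6*2=12, -5*2=-10, 6*2=12 -> [0, -10, 12, 12, -10, 12] (max |s|=12)
Stage 6 (DIFF): s[0]=0, -10-0=-10, 12--10=22, 12-12=0, -10-12=-22, 12--10=22 -> [0, -10, 22, 0, -22, 22] (max |s|=22)
Overall max amplitude: 30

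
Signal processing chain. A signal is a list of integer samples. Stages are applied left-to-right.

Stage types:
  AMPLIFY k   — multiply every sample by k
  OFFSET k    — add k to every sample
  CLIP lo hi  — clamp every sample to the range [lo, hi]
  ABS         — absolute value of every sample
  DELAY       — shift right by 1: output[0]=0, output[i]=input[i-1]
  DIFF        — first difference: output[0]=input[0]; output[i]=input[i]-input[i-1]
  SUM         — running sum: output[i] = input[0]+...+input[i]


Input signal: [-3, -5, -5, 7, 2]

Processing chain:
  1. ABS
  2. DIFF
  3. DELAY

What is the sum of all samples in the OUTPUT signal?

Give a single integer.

Answer: 7

Derivation:
Input: [-3, -5, -5, 7, 2]
Stage 1 (ABS): |-3|=3, |-5|=5, |-5|=5, |7|=7, |2|=2 -> [3, 5, 5, 7, 2]
Stage 2 (DIFF): s[0]=3, 5-3=2, 5-5=0, 7-5=2, 2-7=-5 -> [3, 2, 0, 2, -5]
Stage 3 (DELAY): [0, 3, 2, 0, 2] = [0, 3, 2, 0, 2] -> [0, 3, 2, 0, 2]
Output sum: 7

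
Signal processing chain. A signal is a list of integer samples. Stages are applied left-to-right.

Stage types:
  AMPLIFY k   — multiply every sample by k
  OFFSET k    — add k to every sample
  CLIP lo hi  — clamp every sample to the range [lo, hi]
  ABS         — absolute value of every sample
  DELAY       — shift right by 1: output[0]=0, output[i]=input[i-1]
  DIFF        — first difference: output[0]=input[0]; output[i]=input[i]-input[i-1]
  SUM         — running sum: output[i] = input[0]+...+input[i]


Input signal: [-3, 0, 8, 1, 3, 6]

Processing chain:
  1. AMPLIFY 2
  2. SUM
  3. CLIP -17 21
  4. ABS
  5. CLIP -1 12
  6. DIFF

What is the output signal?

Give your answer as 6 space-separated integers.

Input: [-3, 0, 8, 1, 3, 6]
Stage 1 (AMPLIFY 2): -3*2=-6, 0*2=0, 8*2=16, 1*2=2, 3*2=6, 6*2=12 -> [-6, 0, 16, 2, 6, 12]
Stage 2 (SUM): sum[0..0]=-6, sum[0..1]=-6, sum[0..2]=10, sum[0..3]=12, sum[0..4]=18, sum[0..5]=30 -> [-6, -6, 10, 12, 18, 30]
Stage 3 (CLIP -17 21): clip(-6,-17,21)=-6, clip(-6,-17,21)=-6, clip(10,-17,21)=10, clip(12,-17,21)=12, clip(18,-17,21)=18, clip(30,-17,21)=21 -> [-6, -6, 10, 12, 18, 21]
Stage 4 (ABS): |-6|=6, |-6|=6, |10|=10, |12|=12, |18|=18, |21|=21 -> [6, 6, 10, 12, 18, 21]
Stage 5 (CLIP -1 12): clip(6,-1,12)=6, clip(6,-1,12)=6, clip(10,-1,12)=10, clip(12,-1,12)=12, clip(18,-1,12)=12, clip(21,-1,12)=12 -> [6, 6, 10, 12, 12, 12]
Stage 6 (DIFF): s[0]=6, 6-6=0, 10-6=4, 12-10=2, 12-12=0, 12-12=0 -> [6, 0, 4, 2, 0, 0]

Answer: 6 0 4 2 0 0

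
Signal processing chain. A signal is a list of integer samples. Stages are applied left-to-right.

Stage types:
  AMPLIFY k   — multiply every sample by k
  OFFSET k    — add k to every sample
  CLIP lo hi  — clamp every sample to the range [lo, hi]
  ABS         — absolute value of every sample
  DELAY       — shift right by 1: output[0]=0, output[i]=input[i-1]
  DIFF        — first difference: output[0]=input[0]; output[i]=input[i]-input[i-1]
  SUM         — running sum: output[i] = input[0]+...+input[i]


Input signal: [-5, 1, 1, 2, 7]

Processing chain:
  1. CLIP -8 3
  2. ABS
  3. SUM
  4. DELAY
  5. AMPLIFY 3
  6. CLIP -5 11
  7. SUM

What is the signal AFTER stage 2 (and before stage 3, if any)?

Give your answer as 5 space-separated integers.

Answer: 5 1 1 2 3

Derivation:
Input: [-5, 1, 1, 2, 7]
Stage 1 (CLIP -8 3): clip(-5,-8,3)=-5, clip(1,-8,3)=1, clip(1,-8,3)=1, clip(2,-8,3)=2, clip(7,-8,3)=3 -> [-5, 1, 1, 2, 3]
Stage 2 (ABS): |-5|=5, |1|=1, |1|=1, |2|=2, |3|=3 -> [5, 1, 1, 2, 3]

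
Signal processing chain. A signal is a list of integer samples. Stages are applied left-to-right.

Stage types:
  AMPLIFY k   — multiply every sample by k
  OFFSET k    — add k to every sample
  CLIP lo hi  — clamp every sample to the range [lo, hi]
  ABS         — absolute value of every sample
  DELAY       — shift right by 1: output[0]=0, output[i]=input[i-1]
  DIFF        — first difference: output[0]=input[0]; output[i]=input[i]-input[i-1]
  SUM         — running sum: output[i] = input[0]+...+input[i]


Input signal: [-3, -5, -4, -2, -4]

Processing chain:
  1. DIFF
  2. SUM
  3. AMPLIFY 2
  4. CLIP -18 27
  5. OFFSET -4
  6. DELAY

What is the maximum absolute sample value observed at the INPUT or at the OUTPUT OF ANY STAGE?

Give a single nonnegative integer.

Answer: 14

Derivation:
Input: [-3, -5, -4, -2, -4] (max |s|=5)
Stage 1 (DIFF): s[0]=-3, -5--3=-2, -4--5=1, -2--4=2, -4--2=-2 -> [-3, -2, 1, 2, -2] (max |s|=3)
Stage 2 (SUM): sum[0..0]=-3, sum[0..1]=-5, sum[0..2]=-4, sum[0..3]=-2, sum[0..4]=-4 -> [-3, -5, -4, -2, -4] (max |s|=5)
Stage 3 (AMPLIFY 2): -3*2=-6, -5*2=-10, -4*2=-8, -2*2=-4, -4*2=-8 -> [-6, -10, -8, -4, -8] (max |s|=10)
Stage 4 (CLIP -18 27): clip(-6,-18,27)=-6, clip(-10,-18,27)=-10, clip(-8,-18,27)=-8, clip(-4,-18,27)=-4, clip(-8,-18,27)=-8 -> [-6, -10, -8, -4, -8] (max |s|=10)
Stage 5 (OFFSET -4): -6+-4=-10, -10+-4=-14, -8+-4=-12, -4+-4=-8, -8+-4=-12 -> [-10, -14, -12, -8, -12] (max |s|=14)
Stage 6 (DELAY): [0, -10, -14, -12, -8] = [0, -10, -14, -12, -8] -> [0, -10, -14, -12, -8] (max |s|=14)
Overall max amplitude: 14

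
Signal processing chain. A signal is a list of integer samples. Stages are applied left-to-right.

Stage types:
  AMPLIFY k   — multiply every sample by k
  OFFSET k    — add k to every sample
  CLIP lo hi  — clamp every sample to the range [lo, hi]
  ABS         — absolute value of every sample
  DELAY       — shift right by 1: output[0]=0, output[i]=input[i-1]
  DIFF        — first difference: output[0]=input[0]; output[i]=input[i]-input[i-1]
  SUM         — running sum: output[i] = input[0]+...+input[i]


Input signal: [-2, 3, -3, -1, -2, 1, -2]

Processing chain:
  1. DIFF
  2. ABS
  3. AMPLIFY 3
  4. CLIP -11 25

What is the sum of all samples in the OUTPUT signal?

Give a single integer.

Input: [-2, 3, -3, -1, -2, 1, -2]
Stage 1 (DIFF): s[0]=-2, 3--2=5, -3-3=-6, -1--3=2, -2--1=-1, 1--2=3, -2-1=-3 -> [-2, 5, -6, 2, -1, 3, -3]
Stage 2 (ABS): |-2|=2, |5|=5, |-6|=6, |2|=2, |-1|=1, |3|=3, |-3|=3 -> [2, 5, 6, 2, 1, 3, 3]
Stage 3 (AMPLIFY 3): 2*3=6, 5*3=15, 6*3=18, 2*3=6, 1*3=3, 3*3=9, 3*3=9 -> [6, 15, 18, 6, 3, 9, 9]
Stage 4 (CLIP -11 25): clip(6,-11,25)=6, clip(15,-11,25)=15, clip(18,-11,25)=18, clip(6,-11,25)=6, clip(3,-11,25)=3, clip(9,-11,25)=9, clip(9,-11,25)=9 -> [6, 15, 18, 6, 3, 9, 9]
Output sum: 66

Answer: 66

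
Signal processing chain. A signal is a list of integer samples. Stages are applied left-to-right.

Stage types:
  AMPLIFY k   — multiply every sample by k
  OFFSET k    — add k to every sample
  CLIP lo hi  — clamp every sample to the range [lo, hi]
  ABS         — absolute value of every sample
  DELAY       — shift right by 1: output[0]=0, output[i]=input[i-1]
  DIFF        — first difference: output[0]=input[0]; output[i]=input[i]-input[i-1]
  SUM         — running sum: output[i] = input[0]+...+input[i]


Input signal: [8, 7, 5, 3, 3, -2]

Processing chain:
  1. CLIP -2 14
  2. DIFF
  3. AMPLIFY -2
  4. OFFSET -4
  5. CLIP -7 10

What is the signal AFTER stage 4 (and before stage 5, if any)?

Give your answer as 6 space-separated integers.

Answer: -20 -2 0 0 -4 6

Derivation:
Input: [8, 7, 5, 3, 3, -2]
Stage 1 (CLIP -2 14): clip(8,-2,14)=8, clip(7,-2,14)=7, clip(5,-2,14)=5, clip(3,-2,14)=3, clip(3,-2,14)=3, clip(-2,-2,14)=-2 -> [8, 7, 5, 3, 3, -2]
Stage 2 (DIFF): s[0]=8, 7-8=-1, 5-7=-2, 3-5=-2, 3-3=0, -2-3=-5 -> [8, -1, -2, -2, 0, -5]
Stage 3 (AMPLIFY -2): 8*-2=-16, -1*-2=2, -2*-2=4, -2*-2=4, 0*-2=0, -5*-2=10 -> [-16, 2, 4, 4, 0, 10]
Stage 4 (OFFSET -4): -16+-4=-20, 2+-4=-2, 4+-4=0, 4+-4=0, 0+-4=-4, 10+-4=6 -> [-20, -2, 0, 0, -4, 6]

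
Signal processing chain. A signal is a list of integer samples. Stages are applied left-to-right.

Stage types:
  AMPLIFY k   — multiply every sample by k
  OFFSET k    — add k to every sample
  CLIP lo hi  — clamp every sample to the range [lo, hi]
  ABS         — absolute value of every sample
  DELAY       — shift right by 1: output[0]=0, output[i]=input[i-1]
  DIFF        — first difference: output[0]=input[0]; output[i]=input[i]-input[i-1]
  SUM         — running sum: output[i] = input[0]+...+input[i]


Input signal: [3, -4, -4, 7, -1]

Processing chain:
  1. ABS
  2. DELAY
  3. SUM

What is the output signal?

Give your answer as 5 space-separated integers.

Input: [3, -4, -4, 7, -1]
Stage 1 (ABS): |3|=3, |-4|=4, |-4|=4, |7|=7, |-1|=1 -> [3, 4, 4, 7, 1]
Stage 2 (DELAY): [0, 3, 4, 4, 7] = [0, 3, 4, 4, 7] -> [0, 3, 4, 4, 7]
Stage 3 (SUM): sum[0..0]=0, sum[0..1]=3, sum[0..2]=7, sum[0..3]=11, sum[0..4]=18 -> [0, 3, 7, 11, 18]

Answer: 0 3 7 11 18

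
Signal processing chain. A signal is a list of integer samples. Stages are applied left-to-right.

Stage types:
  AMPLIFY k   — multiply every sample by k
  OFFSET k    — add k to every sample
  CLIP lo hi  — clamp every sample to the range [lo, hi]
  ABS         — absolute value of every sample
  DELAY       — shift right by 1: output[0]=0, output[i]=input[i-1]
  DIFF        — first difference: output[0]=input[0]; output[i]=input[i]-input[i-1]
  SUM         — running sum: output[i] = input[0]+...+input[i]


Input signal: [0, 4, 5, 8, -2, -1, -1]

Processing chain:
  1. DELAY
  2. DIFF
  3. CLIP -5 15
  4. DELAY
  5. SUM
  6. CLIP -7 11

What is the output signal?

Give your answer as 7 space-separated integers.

Answer: 0 0 0 4 5 8 3

Derivation:
Input: [0, 4, 5, 8, -2, -1, -1]
Stage 1 (DELAY): [0, 0, 4, 5, 8, -2, -1] = [0, 0, 4, 5, 8, -2, -1] -> [0, 0, 4, 5, 8, -2, -1]
Stage 2 (DIFF): s[0]=0, 0-0=0, 4-0=4, 5-4=1, 8-5=3, -2-8=-10, -1--2=1 -> [0, 0, 4, 1, 3, -10, 1]
Stage 3 (CLIP -5 15): clip(0,-5,15)=0, clip(0,-5,15)=0, clip(4,-5,15)=4, clip(1,-5,15)=1, clip(3,-5,15)=3, clip(-10,-5,15)=-5, clip(1,-5,15)=1 -> [0, 0, 4, 1, 3, -5, 1]
Stage 4 (DELAY): [0, 0, 0, 4, 1, 3, -5] = [0, 0, 0, 4, 1, 3, -5] -> [0, 0, 0, 4, 1, 3, -5]
Stage 5 (SUM): sum[0..0]=0, sum[0..1]=0, sum[0..2]=0, sum[0..3]=4, sum[0..4]=5, sum[0..5]=8, sum[0..6]=3 -> [0, 0, 0, 4, 5, 8, 3]
Stage 6 (CLIP -7 11): clip(0,-7,11)=0, clip(0,-7,11)=0, clip(0,-7,11)=0, clip(4,-7,11)=4, clip(5,-7,11)=5, clip(8,-7,11)=8, clip(3,-7,11)=3 -> [0, 0, 0, 4, 5, 8, 3]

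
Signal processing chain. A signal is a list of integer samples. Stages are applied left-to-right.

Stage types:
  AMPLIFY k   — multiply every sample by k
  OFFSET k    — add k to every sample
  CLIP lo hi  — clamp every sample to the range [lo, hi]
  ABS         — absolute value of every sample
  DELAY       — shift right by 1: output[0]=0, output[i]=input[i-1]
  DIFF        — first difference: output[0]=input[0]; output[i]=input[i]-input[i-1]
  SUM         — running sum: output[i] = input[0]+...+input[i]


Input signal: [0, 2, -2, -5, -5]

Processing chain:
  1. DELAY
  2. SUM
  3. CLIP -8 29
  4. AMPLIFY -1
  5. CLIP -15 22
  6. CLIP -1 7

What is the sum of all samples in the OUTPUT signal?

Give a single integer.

Answer: 4

Derivation:
Input: [0, 2, -2, -5, -5]
Stage 1 (DELAY): [0, 0, 2, -2, -5] = [0, 0, 2, -2, -5] -> [0, 0, 2, -2, -5]
Stage 2 (SUM): sum[0..0]=0, sum[0..1]=0, sum[0..2]=2, sum[0..3]=0, sum[0..4]=-5 -> [0, 0, 2, 0, -5]
Stage 3 (CLIP -8 29): clip(0,-8,29)=0, clip(0,-8,29)=0, clip(2,-8,29)=2, clip(0,-8,29)=0, clip(-5,-8,29)=-5 -> [0, 0, 2, 0, -5]
Stage 4 (AMPLIFY -1): 0*-1=0, 0*-1=0, 2*-1=-2, 0*-1=0, -5*-1=5 -> [0, 0, -2, 0, 5]
Stage 5 (CLIP -15 22): clip(0,-15,22)=0, clip(0,-15,22)=0, clip(-2,-15,22)=-2, clip(0,-15,22)=0, clip(5,-15,22)=5 -> [0, 0, -2, 0, 5]
Stage 6 (CLIP -1 7): clip(0,-1,7)=0, clip(0,-1,7)=0, clip(-2,-1,7)=-1, clip(0,-1,7)=0, clip(5,-1,7)=5 -> [0, 0, -1, 0, 5]
Output sum: 4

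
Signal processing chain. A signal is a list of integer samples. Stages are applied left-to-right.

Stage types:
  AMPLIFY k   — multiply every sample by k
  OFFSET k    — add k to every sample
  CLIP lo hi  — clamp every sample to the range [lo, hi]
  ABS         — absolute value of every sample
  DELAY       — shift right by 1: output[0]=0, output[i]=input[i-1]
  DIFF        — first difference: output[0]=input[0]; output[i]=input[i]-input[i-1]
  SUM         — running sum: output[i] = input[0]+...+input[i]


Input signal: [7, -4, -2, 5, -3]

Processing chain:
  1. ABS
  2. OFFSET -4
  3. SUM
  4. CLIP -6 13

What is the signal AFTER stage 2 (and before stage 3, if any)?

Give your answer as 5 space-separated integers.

Input: [7, -4, -2, 5, -3]
Stage 1 (ABS): |7|=7, |-4|=4, |-2|=2, |5|=5, |-3|=3 -> [7, 4, 2, 5, 3]
Stage 2 (OFFSET -4): 7+-4=3, 4+-4=0, 2+-4=-2, 5+-4=1, 3+-4=-1 -> [3, 0, -2, 1, -1]

Answer: 3 0 -2 1 -1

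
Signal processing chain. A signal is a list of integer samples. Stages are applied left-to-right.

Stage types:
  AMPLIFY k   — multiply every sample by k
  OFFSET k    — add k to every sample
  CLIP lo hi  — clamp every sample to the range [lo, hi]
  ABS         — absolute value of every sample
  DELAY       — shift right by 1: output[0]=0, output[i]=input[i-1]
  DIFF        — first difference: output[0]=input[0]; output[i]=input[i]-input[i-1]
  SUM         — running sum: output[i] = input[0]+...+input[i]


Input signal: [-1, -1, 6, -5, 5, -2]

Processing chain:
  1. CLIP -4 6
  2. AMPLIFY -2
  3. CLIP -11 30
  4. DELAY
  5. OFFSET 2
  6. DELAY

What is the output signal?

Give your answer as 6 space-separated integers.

Answer: 0 2 4 4 -9 10

Derivation:
Input: [-1, -1, 6, -5, 5, -2]
Stage 1 (CLIP -4 6): clip(-1,-4,6)=-1, clip(-1,-4,6)=-1, clip(6,-4,6)=6, clip(-5,-4,6)=-4, clip(5,-4,6)=5, clip(-2,-4,6)=-2 -> [-1, -1, 6, -4, 5, -2]
Stage 2 (AMPLIFY -2): -1*-2=2, -1*-2=2, 6*-2=-12, -4*-2=8, 5*-2=-10, -2*-2=4 -> [2, 2, -12, 8, -10, 4]
Stage 3 (CLIP -11 30): clip(2,-11,30)=2, clip(2,-11,30)=2, clip(-12,-11,30)=-11, clip(8,-11,30)=8, clip(-10,-11,30)=-10, clip(4,-11,30)=4 -> [2, 2, -11, 8, -10, 4]
Stage 4 (DELAY): [0, 2, 2, -11, 8, -10] = [0, 2, 2, -11, 8, -10] -> [0, 2, 2, -11, 8, -10]
Stage 5 (OFFSET 2): 0+2=2, 2+2=4, 2+2=4, -11+2=-9, 8+2=10, -10+2=-8 -> [2, 4, 4, -9, 10, -8]
Stage 6 (DELAY): [0, 2, 4, 4, -9, 10] = [0, 2, 4, 4, -9, 10] -> [0, 2, 4, 4, -9, 10]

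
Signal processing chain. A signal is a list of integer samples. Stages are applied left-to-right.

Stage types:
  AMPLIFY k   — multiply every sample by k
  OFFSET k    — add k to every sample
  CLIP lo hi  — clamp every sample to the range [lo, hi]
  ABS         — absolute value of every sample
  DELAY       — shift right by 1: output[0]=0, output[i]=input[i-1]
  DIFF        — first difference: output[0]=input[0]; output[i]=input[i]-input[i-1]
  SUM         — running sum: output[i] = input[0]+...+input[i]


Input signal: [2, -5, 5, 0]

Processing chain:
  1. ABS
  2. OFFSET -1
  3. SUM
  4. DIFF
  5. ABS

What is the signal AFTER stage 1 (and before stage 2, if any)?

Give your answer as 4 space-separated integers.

Answer: 2 5 5 0

Derivation:
Input: [2, -5, 5, 0]
Stage 1 (ABS): |2|=2, |-5|=5, |5|=5, |0|=0 -> [2, 5, 5, 0]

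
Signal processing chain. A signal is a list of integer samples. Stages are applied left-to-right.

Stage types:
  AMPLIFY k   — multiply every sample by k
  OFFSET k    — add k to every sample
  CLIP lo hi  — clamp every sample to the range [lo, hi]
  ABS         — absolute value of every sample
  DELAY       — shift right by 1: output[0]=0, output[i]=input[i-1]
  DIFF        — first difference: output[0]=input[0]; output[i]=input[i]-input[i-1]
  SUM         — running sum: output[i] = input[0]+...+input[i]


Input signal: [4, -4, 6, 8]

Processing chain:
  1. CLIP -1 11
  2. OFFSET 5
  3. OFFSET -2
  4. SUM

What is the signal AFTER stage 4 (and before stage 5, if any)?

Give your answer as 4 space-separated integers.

Answer: 7 9 18 29

Derivation:
Input: [4, -4, 6, 8]
Stage 1 (CLIP -1 11): clip(4,-1,11)=4, clip(-4,-1,11)=-1, clip(6,-1,11)=6, clip(8,-1,11)=8 -> [4, -1, 6, 8]
Stage 2 (OFFSET 5): 4+5=9, -1+5=4, 6+5=11, 8+5=13 -> [9, 4, 11, 13]
Stage 3 (OFFSET -2): 9+-2=7, 4+-2=2, 11+-2=9, 13+-2=11 -> [7, 2, 9, 11]
Stage 4 (SUM): sum[0..0]=7, sum[0..1]=9, sum[0..2]=18, sum[0..3]=29 -> [7, 9, 18, 29]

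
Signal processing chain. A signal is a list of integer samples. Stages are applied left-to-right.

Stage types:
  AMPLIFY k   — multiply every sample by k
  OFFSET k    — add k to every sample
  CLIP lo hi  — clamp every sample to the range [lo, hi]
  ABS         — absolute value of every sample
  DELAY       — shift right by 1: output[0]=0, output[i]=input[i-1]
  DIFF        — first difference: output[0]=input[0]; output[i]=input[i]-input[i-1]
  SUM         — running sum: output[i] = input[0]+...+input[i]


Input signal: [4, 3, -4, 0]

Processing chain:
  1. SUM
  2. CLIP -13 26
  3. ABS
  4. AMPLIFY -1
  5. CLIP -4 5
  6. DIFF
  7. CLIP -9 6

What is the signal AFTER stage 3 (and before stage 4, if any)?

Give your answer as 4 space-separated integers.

Input: [4, 3, -4, 0]
Stage 1 (SUM): sum[0..0]=4, sum[0..1]=7, sum[0..2]=3, sum[0..3]=3 -> [4, 7, 3, 3]
Stage 2 (CLIP -13 26): clip(4,-13,26)=4, clip(7,-13,26)=7, clip(3,-13,26)=3, clip(3,-13,26)=3 -> [4, 7, 3, 3]
Stage 3 (ABS): |4|=4, |7|=7, |3|=3, |3|=3 -> [4, 7, 3, 3]

Answer: 4 7 3 3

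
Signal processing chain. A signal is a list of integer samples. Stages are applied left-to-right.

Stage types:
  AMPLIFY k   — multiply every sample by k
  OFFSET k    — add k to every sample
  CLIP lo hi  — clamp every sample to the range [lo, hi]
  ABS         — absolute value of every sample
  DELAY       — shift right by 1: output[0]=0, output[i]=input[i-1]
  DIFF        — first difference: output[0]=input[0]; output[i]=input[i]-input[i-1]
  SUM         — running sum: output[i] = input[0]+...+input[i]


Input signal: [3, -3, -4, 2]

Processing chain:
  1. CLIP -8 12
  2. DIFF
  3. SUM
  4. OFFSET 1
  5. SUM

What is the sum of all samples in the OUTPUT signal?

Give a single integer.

Answer: 7

Derivation:
Input: [3, -3, -4, 2]
Stage 1 (CLIP -8 12): clip(3,-8,12)=3, clip(-3,-8,12)=-3, clip(-4,-8,12)=-4, clip(2,-8,12)=2 -> [3, -3, -4, 2]
Stage 2 (DIFF): s[0]=3, -3-3=-6, -4--3=-1, 2--4=6 -> [3, -6, -1, 6]
Stage 3 (SUM): sum[0..0]=3, sum[0..1]=-3, sum[0..2]=-4, sum[0..3]=2 -> [3, -3, -4, 2]
Stage 4 (OFFSET 1): 3+1=4, -3+1=-2, -4+1=-3, 2+1=3 -> [4, -2, -3, 3]
Stage 5 (SUM): sum[0..0]=4, sum[0..1]=2, sum[0..2]=-1, sum[0..3]=2 -> [4, 2, -1, 2]
Output sum: 7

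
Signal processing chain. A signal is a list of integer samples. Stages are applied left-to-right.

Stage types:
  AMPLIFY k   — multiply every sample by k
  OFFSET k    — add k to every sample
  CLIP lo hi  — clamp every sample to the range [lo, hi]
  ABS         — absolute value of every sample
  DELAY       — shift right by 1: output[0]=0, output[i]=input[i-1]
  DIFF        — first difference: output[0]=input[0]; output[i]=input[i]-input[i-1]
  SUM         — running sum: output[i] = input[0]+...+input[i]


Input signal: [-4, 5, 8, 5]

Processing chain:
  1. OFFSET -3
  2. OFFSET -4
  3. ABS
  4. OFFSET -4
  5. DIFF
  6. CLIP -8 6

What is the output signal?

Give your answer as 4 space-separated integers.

Answer: 6 -8 -1 1

Derivation:
Input: [-4, 5, 8, 5]
Stage 1 (OFFSET -3): -4+-3=-7, 5+-3=2, 8+-3=5, 5+-3=2 -> [-7, 2, 5, 2]
Stage 2 (OFFSET -4): -7+-4=-11, 2+-4=-2, 5+-4=1, 2+-4=-2 -> [-11, -2, 1, -2]
Stage 3 (ABS): |-11|=11, |-2|=2, |1|=1, |-2|=2 -> [11, 2, 1, 2]
Stage 4 (OFFSET -4): 11+-4=7, 2+-4=-2, 1+-4=-3, 2+-4=-2 -> [7, -2, -3, -2]
Stage 5 (DIFF): s[0]=7, -2-7=-9, -3--2=-1, -2--3=1 -> [7, -9, -1, 1]
Stage 6 (CLIP -8 6): clip(7,-8,6)=6, clip(-9,-8,6)=-8, clip(-1,-8,6)=-1, clip(1,-8,6)=1 -> [6, -8, -1, 1]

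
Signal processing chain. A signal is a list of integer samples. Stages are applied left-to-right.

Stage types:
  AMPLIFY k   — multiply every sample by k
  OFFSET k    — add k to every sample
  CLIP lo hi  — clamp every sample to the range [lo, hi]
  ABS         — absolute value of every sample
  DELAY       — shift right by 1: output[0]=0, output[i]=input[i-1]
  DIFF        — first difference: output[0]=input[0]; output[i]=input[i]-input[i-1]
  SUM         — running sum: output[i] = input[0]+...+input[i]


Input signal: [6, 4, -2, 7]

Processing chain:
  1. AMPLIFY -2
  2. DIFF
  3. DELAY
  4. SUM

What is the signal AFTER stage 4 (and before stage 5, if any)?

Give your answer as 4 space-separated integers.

Input: [6, 4, -2, 7]
Stage 1 (AMPLIFY -2): 6*-2=-12, 4*-2=-8, -2*-2=4, 7*-2=-14 -> [-12, -8, 4, -14]
Stage 2 (DIFF): s[0]=-12, -8--12=4, 4--8=12, -14-4=-18 -> [-12, 4, 12, -18]
Stage 3 (DELAY): [0, -12, 4, 12] = [0, -12, 4, 12] -> [0, -12, 4, 12]
Stage 4 (SUM): sum[0..0]=0, sum[0..1]=-12, sum[0..2]=-8, sum[0..3]=4 -> [0, -12, -8, 4]

Answer: 0 -12 -8 4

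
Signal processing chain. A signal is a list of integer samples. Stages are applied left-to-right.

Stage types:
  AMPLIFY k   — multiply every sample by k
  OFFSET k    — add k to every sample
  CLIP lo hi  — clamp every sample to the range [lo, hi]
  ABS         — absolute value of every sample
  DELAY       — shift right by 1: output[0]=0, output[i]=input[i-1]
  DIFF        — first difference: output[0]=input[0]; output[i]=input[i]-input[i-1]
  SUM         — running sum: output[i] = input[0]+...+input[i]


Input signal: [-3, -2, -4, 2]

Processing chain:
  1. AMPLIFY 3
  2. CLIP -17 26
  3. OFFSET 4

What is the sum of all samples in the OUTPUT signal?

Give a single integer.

Input: [-3, -2, -4, 2]
Stage 1 (AMPLIFY 3): -3*3=-9, -2*3=-6, -4*3=-12, 2*3=6 -> [-9, -6, -12, 6]
Stage 2 (CLIP -17 26): clip(-9,-17,26)=-9, clip(-6,-17,26)=-6, clip(-12,-17,26)=-12, clip(6,-17,26)=6 -> [-9, -6, -12, 6]
Stage 3 (OFFSET 4): -9+4=-5, -6+4=-2, -12+4=-8, 6+4=10 -> [-5, -2, -8, 10]
Output sum: -5

Answer: -5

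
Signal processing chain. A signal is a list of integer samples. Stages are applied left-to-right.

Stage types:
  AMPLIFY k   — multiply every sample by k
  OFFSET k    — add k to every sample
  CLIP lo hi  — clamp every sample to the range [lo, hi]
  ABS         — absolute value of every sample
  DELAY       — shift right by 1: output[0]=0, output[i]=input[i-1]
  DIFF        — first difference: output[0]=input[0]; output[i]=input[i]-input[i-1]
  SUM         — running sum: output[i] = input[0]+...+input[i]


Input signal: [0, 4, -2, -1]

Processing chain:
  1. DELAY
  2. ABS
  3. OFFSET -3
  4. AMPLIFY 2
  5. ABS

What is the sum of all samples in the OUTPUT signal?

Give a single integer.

Answer: 16

Derivation:
Input: [0, 4, -2, -1]
Stage 1 (DELAY): [0, 0, 4, -2] = [0, 0, 4, -2] -> [0, 0, 4, -2]
Stage 2 (ABS): |0|=0, |0|=0, |4|=4, |-2|=2 -> [0, 0, 4, 2]
Stage 3 (OFFSET -3): 0+-3=-3, 0+-3=-3, 4+-3=1, 2+-3=-1 -> [-3, -3, 1, -1]
Stage 4 (AMPLIFY 2): -3*2=-6, -3*2=-6, 1*2=2, -1*2=-2 -> [-6, -6, 2, -2]
Stage 5 (ABS): |-6|=6, |-6|=6, |2|=2, |-2|=2 -> [6, 6, 2, 2]
Output sum: 16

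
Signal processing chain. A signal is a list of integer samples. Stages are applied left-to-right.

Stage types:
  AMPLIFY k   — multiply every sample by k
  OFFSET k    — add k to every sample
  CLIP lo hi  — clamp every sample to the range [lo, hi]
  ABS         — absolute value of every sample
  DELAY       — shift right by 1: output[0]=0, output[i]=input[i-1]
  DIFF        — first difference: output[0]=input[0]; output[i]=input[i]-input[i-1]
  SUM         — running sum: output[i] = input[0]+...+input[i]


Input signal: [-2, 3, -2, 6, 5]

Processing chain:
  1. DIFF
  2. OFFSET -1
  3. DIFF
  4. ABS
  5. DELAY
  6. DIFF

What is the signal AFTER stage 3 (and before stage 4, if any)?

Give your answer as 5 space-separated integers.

Input: [-2, 3, -2, 6, 5]
Stage 1 (DIFF): s[0]=-2, 3--2=5, -2-3=-5, 6--2=8, 5-6=-1 -> [-2, 5, -5, 8, -1]
Stage 2 (OFFSET -1): -2+-1=-3, 5+-1=4, -5+-1=-6, 8+-1=7, -1+-1=-2 -> [-3, 4, -6, 7, -2]
Stage 3 (DIFF): s[0]=-3, 4--3=7, -6-4=-10, 7--6=13, -2-7=-9 -> [-3, 7, -10, 13, -9]

Answer: -3 7 -10 13 -9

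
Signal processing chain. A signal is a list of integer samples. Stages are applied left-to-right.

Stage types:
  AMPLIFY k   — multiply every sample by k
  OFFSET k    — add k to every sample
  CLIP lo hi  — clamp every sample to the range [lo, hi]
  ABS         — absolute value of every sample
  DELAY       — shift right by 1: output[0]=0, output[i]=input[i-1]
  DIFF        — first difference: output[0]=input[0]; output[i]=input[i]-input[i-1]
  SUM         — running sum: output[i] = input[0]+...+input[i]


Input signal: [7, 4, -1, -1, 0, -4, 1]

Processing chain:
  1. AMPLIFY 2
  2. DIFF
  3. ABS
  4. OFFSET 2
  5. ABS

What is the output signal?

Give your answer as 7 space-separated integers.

Input: [7, 4, -1, -1, 0, -4, 1]
Stage 1 (AMPLIFY 2): 7*2=14, 4*2=8, -1*2=-2, -1*2=-2, 0*2=0, -4*2=-8, 1*2=2 -> [14, 8, -2, -2, 0, -8, 2]
Stage 2 (DIFF): s[0]=14, 8-14=-6, -2-8=-10, -2--2=0, 0--2=2, -8-0=-8, 2--8=10 -> [14, -6, -10, 0, 2, -8, 10]
Stage 3 (ABS): |14|=14, |-6|=6, |-10|=10, |0|=0, |2|=2, |-8|=8, |10|=10 -> [14, 6, 10, 0, 2, 8, 10]
Stage 4 (OFFSET 2): 14+2=16, 6+2=8, 10+2=12, 0+2=2, 2+2=4, 8+2=10, 10+2=12 -> [16, 8, 12, 2, 4, 10, 12]
Stage 5 (ABS): |16|=16, |8|=8, |12|=12, |2|=2, |4|=4, |10|=10, |12|=12 -> [16, 8, 12, 2, 4, 10, 12]

Answer: 16 8 12 2 4 10 12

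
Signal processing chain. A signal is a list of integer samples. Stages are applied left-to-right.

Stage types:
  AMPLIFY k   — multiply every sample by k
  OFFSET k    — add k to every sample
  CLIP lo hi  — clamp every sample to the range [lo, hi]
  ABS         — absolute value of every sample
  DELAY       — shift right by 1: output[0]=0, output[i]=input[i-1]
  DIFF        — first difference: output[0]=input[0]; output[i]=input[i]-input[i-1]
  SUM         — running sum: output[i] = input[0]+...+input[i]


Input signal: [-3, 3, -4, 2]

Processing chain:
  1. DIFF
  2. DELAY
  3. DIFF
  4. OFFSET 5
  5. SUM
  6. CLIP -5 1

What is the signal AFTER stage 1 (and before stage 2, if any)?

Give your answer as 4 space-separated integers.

Answer: -3 6 -7 6

Derivation:
Input: [-3, 3, -4, 2]
Stage 1 (DIFF): s[0]=-3, 3--3=6, -4-3=-7, 2--4=6 -> [-3, 6, -7, 6]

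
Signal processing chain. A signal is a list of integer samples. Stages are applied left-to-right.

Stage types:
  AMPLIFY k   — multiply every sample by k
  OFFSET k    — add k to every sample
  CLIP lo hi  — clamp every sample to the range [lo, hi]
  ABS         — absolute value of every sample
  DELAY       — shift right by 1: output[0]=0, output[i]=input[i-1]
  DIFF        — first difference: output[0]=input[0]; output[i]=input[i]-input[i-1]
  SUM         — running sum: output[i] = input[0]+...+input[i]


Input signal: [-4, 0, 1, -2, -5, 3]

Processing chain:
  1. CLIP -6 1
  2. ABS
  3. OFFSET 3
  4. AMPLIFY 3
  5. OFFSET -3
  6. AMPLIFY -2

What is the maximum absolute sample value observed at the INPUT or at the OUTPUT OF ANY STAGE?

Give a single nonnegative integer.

Input: [-4, 0, 1, -2, -5, 3] (max |s|=5)
Stage 1 (CLIP -6 1): clip(-4,-6,1)=-4, clip(0,-6,1)=0, clip(1,-6,1)=1, clip(-2,-6,1)=-2, clip(-5,-6,1)=-5, clip(3,-6,1)=1 -> [-4, 0, 1, -2, -5, 1] (max |s|=5)
Stage 2 (ABS): |-4|=4, |0|=0, |1|=1, |-2|=2, |-5|=5, |1|=1 -> [4, 0, 1, 2, 5, 1] (max |s|=5)
Stage 3 (OFFSET 3): 4+3=7, 0+3=3, 1+3=4, 2+3=5, 5+3=8, 1+3=4 -> [7, 3, 4, 5, 8, 4] (max |s|=8)
Stage 4 (AMPLIFY 3): 7*3=21, 3*3=9, 4*3=12, 5*3=15, 8*3=24, 4*3=12 -> [21, 9, 12, 15, 24, 12] (max |s|=24)
Stage 5 (OFFSET -3): 21+-3=18, 9+-3=6, 12+-3=9, 15+-3=12, 24+-3=21, 12+-3=9 -> [18, 6, 9, 12, 21, 9] (max |s|=21)
Stage 6 (AMPLIFY -2): 18*-2=-36, 6*-2=-12, 9*-2=-18, 12*-2=-24, 21*-2=-42, 9*-2=-18 -> [-36, -12, -18, -24, -42, -18] (max |s|=42)
Overall max amplitude: 42

Answer: 42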